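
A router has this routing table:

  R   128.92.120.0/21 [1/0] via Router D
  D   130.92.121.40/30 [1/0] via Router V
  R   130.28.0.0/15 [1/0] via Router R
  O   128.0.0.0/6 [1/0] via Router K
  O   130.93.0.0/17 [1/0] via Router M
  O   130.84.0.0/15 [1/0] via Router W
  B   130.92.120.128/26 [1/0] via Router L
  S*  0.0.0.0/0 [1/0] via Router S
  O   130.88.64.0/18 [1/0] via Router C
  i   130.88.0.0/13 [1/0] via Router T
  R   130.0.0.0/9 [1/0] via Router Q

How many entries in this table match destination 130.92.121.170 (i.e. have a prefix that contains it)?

4

Prefixes containing 130.92.121.170:
  0.0.0.0/0 (default, matches everything)
  128.0.0.0/6 (128.0.0.0 - 131.255.255.255)
  130.0.0.0/9 (130.0.0.0 - 130.127.255.255)
  130.88.0.0/13 (130.88.0.0 - 130.95.255.255)
Total matching entries: 4.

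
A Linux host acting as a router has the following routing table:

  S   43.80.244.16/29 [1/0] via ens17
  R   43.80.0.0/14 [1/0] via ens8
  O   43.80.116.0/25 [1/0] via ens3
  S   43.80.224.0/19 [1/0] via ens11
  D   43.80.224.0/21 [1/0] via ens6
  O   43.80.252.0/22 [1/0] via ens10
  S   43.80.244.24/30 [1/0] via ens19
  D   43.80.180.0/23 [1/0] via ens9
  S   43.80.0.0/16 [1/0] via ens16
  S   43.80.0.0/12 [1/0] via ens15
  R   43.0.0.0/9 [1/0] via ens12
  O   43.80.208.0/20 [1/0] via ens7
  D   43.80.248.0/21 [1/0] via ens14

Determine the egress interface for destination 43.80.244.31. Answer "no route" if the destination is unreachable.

ens11

Routes whose prefix contains 43.80.244.31:
  43.0.0.0/9 (43.0.0.0 - 43.127.255.255) -> ens12
  43.80.0.0/12 (43.80.0.0 - 43.95.255.255) -> ens15
  43.80.0.0/14 (43.80.0.0 - 43.83.255.255) -> ens8
  43.80.0.0/16 (43.80.0.0 - 43.80.255.255) -> ens16
  43.80.224.0/19 (43.80.224.0 - 43.80.255.255) -> ens11
More-specific entries that do NOT match:
  43.80.244.24/30 (43.80.244.24 - 43.80.244.27) does not contain 43.80.244.31
  43.80.244.16/29 (43.80.244.16 - 43.80.244.23) does not contain 43.80.244.31
  43.80.116.0/25 (43.80.116.0 - 43.80.116.127) does not contain 43.80.244.31
  43.80.180.0/23 (43.80.180.0 - 43.80.181.255) does not contain 43.80.244.31
  43.80.252.0/22 (43.80.252.0 - 43.80.255.255) does not contain 43.80.244.31
  43.80.224.0/21 (43.80.224.0 - 43.80.231.255) does not contain 43.80.244.31
  43.80.248.0/21 (43.80.248.0 - 43.80.255.255) does not contain 43.80.244.31
  43.80.208.0/20 (43.80.208.0 - 43.80.223.255) does not contain 43.80.244.31
Longest matching prefix is /19 -> interface ens11.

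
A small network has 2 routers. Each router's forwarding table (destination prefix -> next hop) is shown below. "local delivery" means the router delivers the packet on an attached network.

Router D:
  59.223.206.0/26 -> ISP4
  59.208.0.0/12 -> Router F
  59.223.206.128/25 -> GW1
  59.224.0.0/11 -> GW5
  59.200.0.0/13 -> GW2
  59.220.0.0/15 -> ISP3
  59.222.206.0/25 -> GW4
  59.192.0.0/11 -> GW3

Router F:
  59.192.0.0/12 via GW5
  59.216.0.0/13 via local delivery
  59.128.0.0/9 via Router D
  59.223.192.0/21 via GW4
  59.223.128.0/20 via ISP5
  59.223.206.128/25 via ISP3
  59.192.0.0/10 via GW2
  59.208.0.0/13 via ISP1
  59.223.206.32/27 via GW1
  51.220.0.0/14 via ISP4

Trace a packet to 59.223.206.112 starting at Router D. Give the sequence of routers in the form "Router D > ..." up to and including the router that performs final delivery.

At Router D: longest match for 59.223.206.112 is 59.208.0.0/12 -> Router F
At Router F: longest match for 59.223.206.112 is 59.216.0.0/13 -> local delivery

Router D > Router F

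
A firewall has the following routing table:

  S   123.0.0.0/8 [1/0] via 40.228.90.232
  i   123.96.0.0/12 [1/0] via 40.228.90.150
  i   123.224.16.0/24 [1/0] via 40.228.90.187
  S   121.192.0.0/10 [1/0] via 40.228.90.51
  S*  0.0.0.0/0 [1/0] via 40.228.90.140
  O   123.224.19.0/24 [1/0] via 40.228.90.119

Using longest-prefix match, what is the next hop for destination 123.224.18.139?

Routes whose prefix contains 123.224.18.139:
  0.0.0.0/0 (default, matches everything) -> 40.228.90.140
  123.0.0.0/8 (123.0.0.0 - 123.255.255.255) -> 40.228.90.232
More-specific entries that do NOT match:
  123.224.16.0/24 (123.224.16.0 - 123.224.16.255) does not contain 123.224.18.139
  123.224.19.0/24 (123.224.19.0 - 123.224.19.255) does not contain 123.224.18.139
  123.96.0.0/12 (123.96.0.0 - 123.111.255.255) does not contain 123.224.18.139
  121.192.0.0/10 (121.192.0.0 - 121.255.255.255) does not contain 123.224.18.139
Longest matching prefix is /8 -> next hop 40.228.90.232.

40.228.90.232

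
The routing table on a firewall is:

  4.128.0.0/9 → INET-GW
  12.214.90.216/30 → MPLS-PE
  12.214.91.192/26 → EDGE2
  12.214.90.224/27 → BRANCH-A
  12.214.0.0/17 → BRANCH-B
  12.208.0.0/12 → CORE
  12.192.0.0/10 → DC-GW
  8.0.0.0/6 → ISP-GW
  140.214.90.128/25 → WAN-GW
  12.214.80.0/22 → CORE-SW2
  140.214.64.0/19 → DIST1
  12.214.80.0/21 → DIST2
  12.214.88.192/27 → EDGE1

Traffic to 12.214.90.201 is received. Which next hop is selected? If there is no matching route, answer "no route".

BRANCH-B

Routes whose prefix contains 12.214.90.201:
  12.192.0.0/10 (12.192.0.0 - 12.255.255.255) -> DC-GW
  12.208.0.0/12 (12.208.0.0 - 12.223.255.255) -> CORE
  12.214.0.0/17 (12.214.0.0 - 12.214.127.255) -> BRANCH-B
More-specific entries that do NOT match:
  12.214.90.216/30 (12.214.90.216 - 12.214.90.219) does not contain 12.214.90.201
  12.214.90.224/27 (12.214.90.224 - 12.214.90.255) does not contain 12.214.90.201
  12.214.88.192/27 (12.214.88.192 - 12.214.88.223) does not contain 12.214.90.201
  12.214.91.192/26 (12.214.91.192 - 12.214.91.255) does not contain 12.214.90.201
  140.214.90.128/25 (140.214.90.128 - 140.214.90.255) does not contain 12.214.90.201
  12.214.80.0/22 (12.214.80.0 - 12.214.83.255) does not contain 12.214.90.201
  12.214.80.0/21 (12.214.80.0 - 12.214.87.255) does not contain 12.214.90.201
  140.214.64.0/19 (140.214.64.0 - 140.214.95.255) does not contain 12.214.90.201
Longest matching prefix is /17 -> next hop BRANCH-B.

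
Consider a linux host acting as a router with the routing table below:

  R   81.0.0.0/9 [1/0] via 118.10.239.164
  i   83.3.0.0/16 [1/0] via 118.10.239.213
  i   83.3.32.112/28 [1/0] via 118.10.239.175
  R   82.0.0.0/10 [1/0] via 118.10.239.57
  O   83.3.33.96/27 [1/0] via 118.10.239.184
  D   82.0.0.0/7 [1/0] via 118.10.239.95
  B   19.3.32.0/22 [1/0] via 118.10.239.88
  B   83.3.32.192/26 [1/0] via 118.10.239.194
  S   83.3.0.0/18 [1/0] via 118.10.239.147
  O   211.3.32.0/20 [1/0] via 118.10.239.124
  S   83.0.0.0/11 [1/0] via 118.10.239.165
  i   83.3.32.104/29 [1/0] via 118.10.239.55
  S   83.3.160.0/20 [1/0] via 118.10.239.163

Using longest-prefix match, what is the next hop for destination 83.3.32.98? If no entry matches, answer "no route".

118.10.239.147

Routes whose prefix contains 83.3.32.98:
  82.0.0.0/7 (82.0.0.0 - 83.255.255.255) -> 118.10.239.95
  83.0.0.0/11 (83.0.0.0 - 83.31.255.255) -> 118.10.239.165
  83.3.0.0/16 (83.3.0.0 - 83.3.255.255) -> 118.10.239.213
  83.3.0.0/18 (83.3.0.0 - 83.3.63.255) -> 118.10.239.147
More-specific entries that do NOT match:
  83.3.32.104/29 (83.3.32.104 - 83.3.32.111) does not contain 83.3.32.98
  83.3.32.112/28 (83.3.32.112 - 83.3.32.127) does not contain 83.3.32.98
  83.3.33.96/27 (83.3.33.96 - 83.3.33.127) does not contain 83.3.32.98
  83.3.32.192/26 (83.3.32.192 - 83.3.32.255) does not contain 83.3.32.98
  19.3.32.0/22 (19.3.32.0 - 19.3.35.255) does not contain 83.3.32.98
  211.3.32.0/20 (211.3.32.0 - 211.3.47.255) does not contain 83.3.32.98
  83.3.160.0/20 (83.3.160.0 - 83.3.175.255) does not contain 83.3.32.98
Longest matching prefix is /18 -> next hop 118.10.239.147.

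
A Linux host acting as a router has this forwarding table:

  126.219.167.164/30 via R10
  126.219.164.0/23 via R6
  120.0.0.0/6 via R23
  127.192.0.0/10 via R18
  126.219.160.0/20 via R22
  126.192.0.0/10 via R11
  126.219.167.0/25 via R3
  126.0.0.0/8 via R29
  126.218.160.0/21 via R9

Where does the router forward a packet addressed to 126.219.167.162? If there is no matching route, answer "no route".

Routes whose prefix contains 126.219.167.162:
  126.0.0.0/8 (126.0.0.0 - 126.255.255.255) -> R29
  126.192.0.0/10 (126.192.0.0 - 126.255.255.255) -> R11
  126.219.160.0/20 (126.219.160.0 - 126.219.175.255) -> R22
More-specific entries that do NOT match:
  126.219.167.164/30 (126.219.167.164 - 126.219.167.167) does not contain 126.219.167.162
  126.219.167.0/25 (126.219.167.0 - 126.219.167.127) does not contain 126.219.167.162
  126.219.164.0/23 (126.219.164.0 - 126.219.165.255) does not contain 126.219.167.162
  126.218.160.0/21 (126.218.160.0 - 126.218.167.255) does not contain 126.219.167.162
Longest matching prefix is /20 -> next hop R22.

R22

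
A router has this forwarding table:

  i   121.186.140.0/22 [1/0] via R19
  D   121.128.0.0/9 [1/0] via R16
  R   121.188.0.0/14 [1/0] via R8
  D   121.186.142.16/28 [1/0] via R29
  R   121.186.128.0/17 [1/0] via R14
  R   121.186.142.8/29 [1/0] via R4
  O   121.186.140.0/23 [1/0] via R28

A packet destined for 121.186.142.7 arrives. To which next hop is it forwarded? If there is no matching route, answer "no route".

Routes whose prefix contains 121.186.142.7:
  121.128.0.0/9 (121.128.0.0 - 121.255.255.255) -> R16
  121.186.128.0/17 (121.186.128.0 - 121.186.255.255) -> R14
  121.186.140.0/22 (121.186.140.0 - 121.186.143.255) -> R19
More-specific entries that do NOT match:
  121.186.142.8/29 (121.186.142.8 - 121.186.142.15) does not contain 121.186.142.7
  121.186.142.16/28 (121.186.142.16 - 121.186.142.31) does not contain 121.186.142.7
  121.186.140.0/23 (121.186.140.0 - 121.186.141.255) does not contain 121.186.142.7
Longest matching prefix is /22 -> next hop R19.

R19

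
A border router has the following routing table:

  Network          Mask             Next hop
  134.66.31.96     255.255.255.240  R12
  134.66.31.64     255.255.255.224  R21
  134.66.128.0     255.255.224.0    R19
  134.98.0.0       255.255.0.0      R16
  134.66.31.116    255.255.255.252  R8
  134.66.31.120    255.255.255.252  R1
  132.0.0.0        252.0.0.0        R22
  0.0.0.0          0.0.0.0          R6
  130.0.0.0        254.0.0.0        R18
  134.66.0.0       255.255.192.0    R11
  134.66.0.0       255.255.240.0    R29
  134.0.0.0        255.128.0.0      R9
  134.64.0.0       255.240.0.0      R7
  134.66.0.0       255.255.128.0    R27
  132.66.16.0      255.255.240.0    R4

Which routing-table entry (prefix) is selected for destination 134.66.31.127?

134.66.0.0/18

Entries matching 134.66.31.127:
  0.0.0.0/0 (default, matches everything)
  132.0.0.0/6 (132.0.0.0 - 135.255.255.255)
  134.0.0.0/9 (134.0.0.0 - 134.127.255.255)
  134.64.0.0/12 (134.64.0.0 - 134.79.255.255)
  134.66.0.0/17 (134.66.0.0 - 134.66.127.255)
  134.66.0.0/18 (134.66.0.0 - 134.66.63.255)
Most specific is 134.66.0.0/18.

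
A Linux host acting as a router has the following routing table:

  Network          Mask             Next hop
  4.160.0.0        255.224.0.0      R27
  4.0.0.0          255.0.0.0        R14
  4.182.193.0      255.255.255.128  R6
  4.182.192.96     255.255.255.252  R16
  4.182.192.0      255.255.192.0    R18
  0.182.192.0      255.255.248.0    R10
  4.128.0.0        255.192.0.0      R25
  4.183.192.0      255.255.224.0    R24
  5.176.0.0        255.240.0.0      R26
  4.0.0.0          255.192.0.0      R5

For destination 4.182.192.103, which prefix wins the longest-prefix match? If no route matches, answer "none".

Entries matching 4.182.192.103:
  4.0.0.0/8 (4.0.0.0 - 4.255.255.255)
  4.128.0.0/10 (4.128.0.0 - 4.191.255.255)
  4.160.0.0/11 (4.160.0.0 - 4.191.255.255)
  4.182.192.0/18 (4.182.192.0 - 4.182.255.255)
Most specific is 4.182.192.0/18.

4.182.192.0/18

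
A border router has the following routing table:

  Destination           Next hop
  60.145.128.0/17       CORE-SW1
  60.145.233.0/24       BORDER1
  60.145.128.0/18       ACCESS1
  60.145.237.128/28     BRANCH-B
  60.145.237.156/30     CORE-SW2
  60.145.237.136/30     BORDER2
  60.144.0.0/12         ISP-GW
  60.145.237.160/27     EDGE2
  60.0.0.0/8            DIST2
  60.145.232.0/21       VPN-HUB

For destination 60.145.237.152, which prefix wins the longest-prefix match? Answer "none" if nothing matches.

Entries matching 60.145.237.152:
  60.0.0.0/8 (60.0.0.0 - 60.255.255.255)
  60.144.0.0/12 (60.144.0.0 - 60.159.255.255)
  60.145.128.0/17 (60.145.128.0 - 60.145.255.255)
  60.145.232.0/21 (60.145.232.0 - 60.145.239.255)
Most specific is 60.145.232.0/21.

60.145.232.0/21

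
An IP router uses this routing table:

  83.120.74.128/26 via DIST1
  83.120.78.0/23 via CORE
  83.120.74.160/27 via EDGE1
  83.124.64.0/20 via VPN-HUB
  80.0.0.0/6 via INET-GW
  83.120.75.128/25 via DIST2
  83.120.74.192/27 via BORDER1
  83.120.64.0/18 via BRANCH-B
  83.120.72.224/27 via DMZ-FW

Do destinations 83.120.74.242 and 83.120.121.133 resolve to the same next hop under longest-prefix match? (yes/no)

yes

83.120.74.242: longest match 83.120.64.0/18 -> BRANCH-B
83.120.121.133: longest match 83.120.64.0/18 -> BRANCH-B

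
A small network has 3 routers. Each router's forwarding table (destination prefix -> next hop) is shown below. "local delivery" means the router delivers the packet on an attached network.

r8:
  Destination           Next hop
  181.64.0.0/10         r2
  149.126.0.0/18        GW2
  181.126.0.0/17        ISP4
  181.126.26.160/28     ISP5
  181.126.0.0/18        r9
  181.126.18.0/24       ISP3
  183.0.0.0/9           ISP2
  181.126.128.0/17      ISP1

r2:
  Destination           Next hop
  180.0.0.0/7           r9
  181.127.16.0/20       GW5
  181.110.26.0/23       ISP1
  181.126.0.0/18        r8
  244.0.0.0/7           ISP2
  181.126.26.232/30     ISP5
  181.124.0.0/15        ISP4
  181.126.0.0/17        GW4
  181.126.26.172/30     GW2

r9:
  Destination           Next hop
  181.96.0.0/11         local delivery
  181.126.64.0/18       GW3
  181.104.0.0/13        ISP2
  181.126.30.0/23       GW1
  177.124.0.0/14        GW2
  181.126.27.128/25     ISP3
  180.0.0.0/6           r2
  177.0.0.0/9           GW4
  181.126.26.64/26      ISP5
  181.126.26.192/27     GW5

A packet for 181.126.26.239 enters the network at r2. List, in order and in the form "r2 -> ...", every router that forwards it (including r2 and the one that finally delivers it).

At r2: longest match for 181.126.26.239 is 181.126.0.0/18 -> r8
At r8: longest match for 181.126.26.239 is 181.126.0.0/18 -> r9
At r9: longest match for 181.126.26.239 is 181.96.0.0/11 -> local delivery

r2 -> r8 -> r9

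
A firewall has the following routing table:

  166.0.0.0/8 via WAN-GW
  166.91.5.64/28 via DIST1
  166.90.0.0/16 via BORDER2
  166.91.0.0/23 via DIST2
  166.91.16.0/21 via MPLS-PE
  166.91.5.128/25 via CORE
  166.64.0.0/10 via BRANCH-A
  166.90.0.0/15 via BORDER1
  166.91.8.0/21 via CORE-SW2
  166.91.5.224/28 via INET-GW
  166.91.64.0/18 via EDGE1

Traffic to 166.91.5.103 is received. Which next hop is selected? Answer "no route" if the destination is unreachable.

BORDER1

Routes whose prefix contains 166.91.5.103:
  166.0.0.0/8 (166.0.0.0 - 166.255.255.255) -> WAN-GW
  166.64.0.0/10 (166.64.0.0 - 166.127.255.255) -> BRANCH-A
  166.90.0.0/15 (166.90.0.0 - 166.91.255.255) -> BORDER1
More-specific entries that do NOT match:
  166.91.5.64/28 (166.91.5.64 - 166.91.5.79) does not contain 166.91.5.103
  166.91.5.224/28 (166.91.5.224 - 166.91.5.239) does not contain 166.91.5.103
  166.91.5.128/25 (166.91.5.128 - 166.91.5.255) does not contain 166.91.5.103
  166.91.0.0/23 (166.91.0.0 - 166.91.1.255) does not contain 166.91.5.103
  166.91.16.0/21 (166.91.16.0 - 166.91.23.255) does not contain 166.91.5.103
  166.91.8.0/21 (166.91.8.0 - 166.91.15.255) does not contain 166.91.5.103
  166.91.64.0/18 (166.91.64.0 - 166.91.127.255) does not contain 166.91.5.103
  166.90.0.0/16 (166.90.0.0 - 166.90.255.255) does not contain 166.91.5.103
Longest matching prefix is /15 -> next hop BORDER1.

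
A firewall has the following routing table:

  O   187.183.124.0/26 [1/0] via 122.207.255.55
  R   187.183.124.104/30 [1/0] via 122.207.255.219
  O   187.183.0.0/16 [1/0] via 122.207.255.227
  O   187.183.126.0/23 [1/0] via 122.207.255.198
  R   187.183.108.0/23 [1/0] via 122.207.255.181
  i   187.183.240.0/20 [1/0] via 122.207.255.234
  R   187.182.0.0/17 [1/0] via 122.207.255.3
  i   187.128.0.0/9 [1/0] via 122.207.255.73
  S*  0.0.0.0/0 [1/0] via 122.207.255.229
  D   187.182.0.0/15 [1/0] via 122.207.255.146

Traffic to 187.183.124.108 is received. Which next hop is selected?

Routes whose prefix contains 187.183.124.108:
  0.0.0.0/0 (default, matches everything) -> 122.207.255.229
  187.128.0.0/9 (187.128.0.0 - 187.255.255.255) -> 122.207.255.73
  187.182.0.0/15 (187.182.0.0 - 187.183.255.255) -> 122.207.255.146
  187.183.0.0/16 (187.183.0.0 - 187.183.255.255) -> 122.207.255.227
More-specific entries that do NOT match:
  187.183.124.104/30 (187.183.124.104 - 187.183.124.107) does not contain 187.183.124.108
  187.183.124.0/26 (187.183.124.0 - 187.183.124.63) does not contain 187.183.124.108
  187.183.126.0/23 (187.183.126.0 - 187.183.127.255) does not contain 187.183.124.108
  187.183.108.0/23 (187.183.108.0 - 187.183.109.255) does not contain 187.183.124.108
  187.183.240.0/20 (187.183.240.0 - 187.183.255.255) does not contain 187.183.124.108
  187.182.0.0/17 (187.182.0.0 - 187.182.127.255) does not contain 187.183.124.108
Longest matching prefix is /16 -> next hop 122.207.255.227.

122.207.255.227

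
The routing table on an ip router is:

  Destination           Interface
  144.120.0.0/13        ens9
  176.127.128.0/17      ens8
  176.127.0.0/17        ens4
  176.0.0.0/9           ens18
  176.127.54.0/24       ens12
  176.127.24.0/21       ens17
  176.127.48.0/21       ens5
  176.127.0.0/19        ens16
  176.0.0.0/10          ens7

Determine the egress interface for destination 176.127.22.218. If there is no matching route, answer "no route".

ens16

Routes whose prefix contains 176.127.22.218:
  176.0.0.0/9 (176.0.0.0 - 176.127.255.255) -> ens18
  176.127.0.0/17 (176.127.0.0 - 176.127.127.255) -> ens4
  176.127.0.0/19 (176.127.0.0 - 176.127.31.255) -> ens16
More-specific entries that do NOT match:
  176.127.54.0/24 (176.127.54.0 - 176.127.54.255) does not contain 176.127.22.218
  176.127.24.0/21 (176.127.24.0 - 176.127.31.255) does not contain 176.127.22.218
  176.127.48.0/21 (176.127.48.0 - 176.127.55.255) does not contain 176.127.22.218
Longest matching prefix is /19 -> interface ens16.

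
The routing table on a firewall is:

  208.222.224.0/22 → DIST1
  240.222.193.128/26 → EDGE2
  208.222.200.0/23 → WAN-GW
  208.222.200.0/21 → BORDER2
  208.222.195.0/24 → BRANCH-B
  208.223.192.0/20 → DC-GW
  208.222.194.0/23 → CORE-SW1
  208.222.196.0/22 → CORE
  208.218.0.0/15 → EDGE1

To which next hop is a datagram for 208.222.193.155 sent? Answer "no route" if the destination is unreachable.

no route

No entry's prefix contains 208.222.193.155; there is no default route.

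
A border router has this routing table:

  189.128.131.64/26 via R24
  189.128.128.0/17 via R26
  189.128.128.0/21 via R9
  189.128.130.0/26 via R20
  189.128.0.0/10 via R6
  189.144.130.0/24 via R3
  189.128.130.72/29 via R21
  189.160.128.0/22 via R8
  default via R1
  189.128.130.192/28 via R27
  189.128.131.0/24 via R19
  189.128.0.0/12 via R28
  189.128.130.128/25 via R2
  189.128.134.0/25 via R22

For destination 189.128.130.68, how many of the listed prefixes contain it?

Prefixes containing 189.128.130.68:
  0.0.0.0/0 (default, matches everything)
  189.128.0.0/10 (189.128.0.0 - 189.191.255.255)
  189.128.0.0/12 (189.128.0.0 - 189.143.255.255)
  189.128.128.0/17 (189.128.128.0 - 189.128.255.255)
  189.128.128.0/21 (189.128.128.0 - 189.128.135.255)
Total matching entries: 5.

5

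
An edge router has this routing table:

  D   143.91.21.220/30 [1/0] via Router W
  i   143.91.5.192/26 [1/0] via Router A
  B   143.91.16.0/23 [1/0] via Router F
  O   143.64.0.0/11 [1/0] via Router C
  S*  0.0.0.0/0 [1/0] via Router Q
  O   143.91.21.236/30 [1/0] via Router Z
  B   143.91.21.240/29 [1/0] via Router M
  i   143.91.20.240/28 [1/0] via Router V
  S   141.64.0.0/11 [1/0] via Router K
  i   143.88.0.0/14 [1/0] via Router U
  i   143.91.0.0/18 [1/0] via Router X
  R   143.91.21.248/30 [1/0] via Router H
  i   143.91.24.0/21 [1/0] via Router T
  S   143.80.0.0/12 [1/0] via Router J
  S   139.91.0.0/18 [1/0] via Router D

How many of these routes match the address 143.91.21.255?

Prefixes containing 143.91.21.255:
  0.0.0.0/0 (default, matches everything)
  143.64.0.0/11 (143.64.0.0 - 143.95.255.255)
  143.80.0.0/12 (143.80.0.0 - 143.95.255.255)
  143.88.0.0/14 (143.88.0.0 - 143.91.255.255)
  143.91.0.0/18 (143.91.0.0 - 143.91.63.255)
Total matching entries: 5.

5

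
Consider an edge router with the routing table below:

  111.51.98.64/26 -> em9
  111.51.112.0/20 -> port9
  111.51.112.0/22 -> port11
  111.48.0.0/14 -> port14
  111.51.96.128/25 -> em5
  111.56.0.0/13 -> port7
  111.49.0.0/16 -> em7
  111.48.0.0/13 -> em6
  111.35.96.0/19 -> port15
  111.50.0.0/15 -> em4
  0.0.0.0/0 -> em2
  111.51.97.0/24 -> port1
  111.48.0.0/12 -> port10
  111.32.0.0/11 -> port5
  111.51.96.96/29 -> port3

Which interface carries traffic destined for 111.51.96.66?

em4

Routes whose prefix contains 111.51.96.66:
  0.0.0.0/0 (default, matches everything) -> em2
  111.32.0.0/11 (111.32.0.0 - 111.63.255.255) -> port5
  111.48.0.0/12 (111.48.0.0 - 111.63.255.255) -> port10
  111.48.0.0/13 (111.48.0.0 - 111.55.255.255) -> em6
  111.48.0.0/14 (111.48.0.0 - 111.51.255.255) -> port14
  111.50.0.0/15 (111.50.0.0 - 111.51.255.255) -> em4
More-specific entries that do NOT match:
  111.51.96.96/29 (111.51.96.96 - 111.51.96.103) does not contain 111.51.96.66
  111.51.98.64/26 (111.51.98.64 - 111.51.98.127) does not contain 111.51.96.66
  111.51.96.128/25 (111.51.96.128 - 111.51.96.255) does not contain 111.51.96.66
  111.51.97.0/24 (111.51.97.0 - 111.51.97.255) does not contain 111.51.96.66
  111.51.112.0/22 (111.51.112.0 - 111.51.115.255) does not contain 111.51.96.66
  111.51.112.0/20 (111.51.112.0 - 111.51.127.255) does not contain 111.51.96.66
  111.35.96.0/19 (111.35.96.0 - 111.35.127.255) does not contain 111.51.96.66
  111.49.0.0/16 (111.49.0.0 - 111.49.255.255) does not contain 111.51.96.66
Longest matching prefix is /15 -> interface em4.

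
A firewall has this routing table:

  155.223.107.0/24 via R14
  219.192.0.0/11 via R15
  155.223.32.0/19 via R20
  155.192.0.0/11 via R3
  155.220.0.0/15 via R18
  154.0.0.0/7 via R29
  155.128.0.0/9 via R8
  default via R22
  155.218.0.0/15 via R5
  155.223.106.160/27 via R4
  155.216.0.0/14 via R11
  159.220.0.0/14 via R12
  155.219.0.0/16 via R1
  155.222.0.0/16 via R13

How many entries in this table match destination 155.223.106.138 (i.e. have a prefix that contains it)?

Prefixes containing 155.223.106.138:
  0.0.0.0/0 (default, matches everything)
  154.0.0.0/7 (154.0.0.0 - 155.255.255.255)
  155.128.0.0/9 (155.128.0.0 - 155.255.255.255)
  155.192.0.0/11 (155.192.0.0 - 155.223.255.255)
Total matching entries: 4.

4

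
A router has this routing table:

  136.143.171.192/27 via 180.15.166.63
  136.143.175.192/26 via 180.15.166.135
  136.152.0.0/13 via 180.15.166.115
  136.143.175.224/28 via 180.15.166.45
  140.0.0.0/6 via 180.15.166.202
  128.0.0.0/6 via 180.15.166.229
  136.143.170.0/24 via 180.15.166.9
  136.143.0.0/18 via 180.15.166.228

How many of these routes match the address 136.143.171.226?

0

No listed prefix contains 136.143.171.226.
Total matching entries: 0.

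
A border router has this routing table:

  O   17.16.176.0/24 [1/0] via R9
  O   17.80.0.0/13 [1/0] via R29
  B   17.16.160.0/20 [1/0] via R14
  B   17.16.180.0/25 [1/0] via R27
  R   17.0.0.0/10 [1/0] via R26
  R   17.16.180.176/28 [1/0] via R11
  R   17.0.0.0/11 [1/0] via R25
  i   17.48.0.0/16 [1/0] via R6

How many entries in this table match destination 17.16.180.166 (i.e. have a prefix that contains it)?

2

Prefixes containing 17.16.180.166:
  17.0.0.0/10 (17.0.0.0 - 17.63.255.255)
  17.0.0.0/11 (17.0.0.0 - 17.31.255.255)
Total matching entries: 2.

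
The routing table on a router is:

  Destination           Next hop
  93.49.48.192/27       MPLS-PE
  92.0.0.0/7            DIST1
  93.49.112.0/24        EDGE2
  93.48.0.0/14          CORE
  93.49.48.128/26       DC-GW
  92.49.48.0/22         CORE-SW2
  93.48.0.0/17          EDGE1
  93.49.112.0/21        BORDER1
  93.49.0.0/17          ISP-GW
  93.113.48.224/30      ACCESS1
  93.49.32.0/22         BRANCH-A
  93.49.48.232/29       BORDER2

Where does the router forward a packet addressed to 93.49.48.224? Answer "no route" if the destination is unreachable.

ISP-GW

Routes whose prefix contains 93.49.48.224:
  92.0.0.0/7 (92.0.0.0 - 93.255.255.255) -> DIST1
  93.48.0.0/14 (93.48.0.0 - 93.51.255.255) -> CORE
  93.49.0.0/17 (93.49.0.0 - 93.49.127.255) -> ISP-GW
More-specific entries that do NOT match:
  93.113.48.224/30 (93.113.48.224 - 93.113.48.227) does not contain 93.49.48.224
  93.49.48.232/29 (93.49.48.232 - 93.49.48.239) does not contain 93.49.48.224
  93.49.48.192/27 (93.49.48.192 - 93.49.48.223) does not contain 93.49.48.224
  93.49.48.128/26 (93.49.48.128 - 93.49.48.191) does not contain 93.49.48.224
  93.49.112.0/24 (93.49.112.0 - 93.49.112.255) does not contain 93.49.48.224
  92.49.48.0/22 (92.49.48.0 - 92.49.51.255) does not contain 93.49.48.224
  93.49.32.0/22 (93.49.32.0 - 93.49.35.255) does not contain 93.49.48.224
  93.49.112.0/21 (93.49.112.0 - 93.49.119.255) does not contain 93.49.48.224
Longest matching prefix is /17 -> next hop ISP-GW.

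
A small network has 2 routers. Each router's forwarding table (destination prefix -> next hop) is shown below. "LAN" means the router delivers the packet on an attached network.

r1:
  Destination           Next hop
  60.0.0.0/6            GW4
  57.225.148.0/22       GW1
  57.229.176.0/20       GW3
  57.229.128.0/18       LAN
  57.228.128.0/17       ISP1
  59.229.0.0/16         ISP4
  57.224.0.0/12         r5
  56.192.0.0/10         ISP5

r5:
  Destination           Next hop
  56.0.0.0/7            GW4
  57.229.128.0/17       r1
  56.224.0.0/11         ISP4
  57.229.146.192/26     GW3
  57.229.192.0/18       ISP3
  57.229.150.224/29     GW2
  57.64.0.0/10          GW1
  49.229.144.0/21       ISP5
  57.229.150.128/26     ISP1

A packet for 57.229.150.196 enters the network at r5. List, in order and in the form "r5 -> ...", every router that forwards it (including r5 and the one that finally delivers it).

At r5: longest match for 57.229.150.196 is 57.229.128.0/17 -> r1
At r1: longest match for 57.229.150.196 is 57.229.128.0/18 -> LAN

r5 -> r1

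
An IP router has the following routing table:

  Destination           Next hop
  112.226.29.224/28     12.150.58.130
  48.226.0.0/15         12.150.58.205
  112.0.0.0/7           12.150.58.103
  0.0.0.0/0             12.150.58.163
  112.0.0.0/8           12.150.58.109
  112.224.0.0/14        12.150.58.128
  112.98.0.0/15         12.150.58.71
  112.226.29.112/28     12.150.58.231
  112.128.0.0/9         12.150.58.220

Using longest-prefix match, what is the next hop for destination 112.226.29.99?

Routes whose prefix contains 112.226.29.99:
  0.0.0.0/0 (default, matches everything) -> 12.150.58.163
  112.0.0.0/7 (112.0.0.0 - 113.255.255.255) -> 12.150.58.103
  112.0.0.0/8 (112.0.0.0 - 112.255.255.255) -> 12.150.58.109
  112.128.0.0/9 (112.128.0.0 - 112.255.255.255) -> 12.150.58.220
  112.224.0.0/14 (112.224.0.0 - 112.227.255.255) -> 12.150.58.128
More-specific entries that do NOT match:
  112.226.29.224/28 (112.226.29.224 - 112.226.29.239) does not contain 112.226.29.99
  112.226.29.112/28 (112.226.29.112 - 112.226.29.127) does not contain 112.226.29.99
  48.226.0.0/15 (48.226.0.0 - 48.227.255.255) does not contain 112.226.29.99
  112.98.0.0/15 (112.98.0.0 - 112.99.255.255) does not contain 112.226.29.99
Longest matching prefix is /14 -> next hop 12.150.58.128.

12.150.58.128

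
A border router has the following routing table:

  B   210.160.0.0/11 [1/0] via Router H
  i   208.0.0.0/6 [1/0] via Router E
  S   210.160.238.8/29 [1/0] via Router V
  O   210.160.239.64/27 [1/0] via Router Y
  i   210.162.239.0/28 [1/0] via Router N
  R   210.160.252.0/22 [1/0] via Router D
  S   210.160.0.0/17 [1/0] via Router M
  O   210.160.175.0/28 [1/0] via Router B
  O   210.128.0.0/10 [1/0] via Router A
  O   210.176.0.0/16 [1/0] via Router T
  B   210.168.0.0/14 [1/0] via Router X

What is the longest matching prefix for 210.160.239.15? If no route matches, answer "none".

Entries matching 210.160.239.15:
  208.0.0.0/6 (208.0.0.0 - 211.255.255.255)
  210.128.0.0/10 (210.128.0.0 - 210.191.255.255)
  210.160.0.0/11 (210.160.0.0 - 210.191.255.255)
Most specific is 210.160.0.0/11.

210.160.0.0/11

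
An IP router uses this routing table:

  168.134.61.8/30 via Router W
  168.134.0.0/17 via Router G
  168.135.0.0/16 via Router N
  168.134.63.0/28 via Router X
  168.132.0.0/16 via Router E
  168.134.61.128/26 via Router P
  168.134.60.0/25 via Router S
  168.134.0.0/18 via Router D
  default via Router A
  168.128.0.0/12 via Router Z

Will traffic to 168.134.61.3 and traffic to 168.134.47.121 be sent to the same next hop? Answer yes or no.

168.134.61.3: longest match 168.134.0.0/18 -> Router D
168.134.47.121: longest match 168.134.0.0/18 -> Router D

yes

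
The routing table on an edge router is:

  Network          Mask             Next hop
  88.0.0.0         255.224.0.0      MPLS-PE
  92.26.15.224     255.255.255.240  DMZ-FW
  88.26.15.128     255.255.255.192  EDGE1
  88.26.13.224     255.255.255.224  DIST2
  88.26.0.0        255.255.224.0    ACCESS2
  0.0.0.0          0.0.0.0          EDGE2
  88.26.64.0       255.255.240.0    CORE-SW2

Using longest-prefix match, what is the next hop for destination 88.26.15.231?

ACCESS2

Routes whose prefix contains 88.26.15.231:
  0.0.0.0/0 (default, matches everything) -> EDGE2
  88.0.0.0/11 (88.0.0.0 - 88.31.255.255) -> MPLS-PE
  88.26.0.0/19 (88.26.0.0 - 88.26.31.255) -> ACCESS2
More-specific entries that do NOT match:
  92.26.15.224/28 (92.26.15.224 - 92.26.15.239) does not contain 88.26.15.231
  88.26.13.224/27 (88.26.13.224 - 88.26.13.255) does not contain 88.26.15.231
  88.26.15.128/26 (88.26.15.128 - 88.26.15.191) does not contain 88.26.15.231
  88.26.64.0/20 (88.26.64.0 - 88.26.79.255) does not contain 88.26.15.231
Longest matching prefix is /19 -> next hop ACCESS2.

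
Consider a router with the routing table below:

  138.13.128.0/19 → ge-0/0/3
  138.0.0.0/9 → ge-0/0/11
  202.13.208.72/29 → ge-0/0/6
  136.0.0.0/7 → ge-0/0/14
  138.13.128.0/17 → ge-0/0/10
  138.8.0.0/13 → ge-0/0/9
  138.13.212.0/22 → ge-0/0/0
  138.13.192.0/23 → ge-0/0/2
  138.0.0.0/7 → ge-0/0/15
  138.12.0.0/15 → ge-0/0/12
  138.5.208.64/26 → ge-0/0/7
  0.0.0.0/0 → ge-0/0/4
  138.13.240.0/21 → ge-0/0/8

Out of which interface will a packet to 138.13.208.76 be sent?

ge-0/0/10

Routes whose prefix contains 138.13.208.76:
  0.0.0.0/0 (default, matches everything) -> ge-0/0/4
  138.0.0.0/7 (138.0.0.0 - 139.255.255.255) -> ge-0/0/15
  138.0.0.0/9 (138.0.0.0 - 138.127.255.255) -> ge-0/0/11
  138.8.0.0/13 (138.8.0.0 - 138.15.255.255) -> ge-0/0/9
  138.12.0.0/15 (138.12.0.0 - 138.13.255.255) -> ge-0/0/12
  138.13.128.0/17 (138.13.128.0 - 138.13.255.255) -> ge-0/0/10
More-specific entries that do NOT match:
  202.13.208.72/29 (202.13.208.72 - 202.13.208.79) does not contain 138.13.208.76
  138.5.208.64/26 (138.5.208.64 - 138.5.208.127) does not contain 138.13.208.76
  138.13.192.0/23 (138.13.192.0 - 138.13.193.255) does not contain 138.13.208.76
  138.13.212.0/22 (138.13.212.0 - 138.13.215.255) does not contain 138.13.208.76
  138.13.240.0/21 (138.13.240.0 - 138.13.247.255) does not contain 138.13.208.76
  138.13.128.0/19 (138.13.128.0 - 138.13.159.255) does not contain 138.13.208.76
Longest matching prefix is /17 -> interface ge-0/0/10.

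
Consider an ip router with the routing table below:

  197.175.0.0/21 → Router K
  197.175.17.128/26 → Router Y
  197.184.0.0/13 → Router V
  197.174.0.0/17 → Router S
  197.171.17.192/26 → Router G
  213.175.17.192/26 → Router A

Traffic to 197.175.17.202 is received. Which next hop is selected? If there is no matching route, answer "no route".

no route

No entry's prefix contains 197.175.17.202; there is no default route.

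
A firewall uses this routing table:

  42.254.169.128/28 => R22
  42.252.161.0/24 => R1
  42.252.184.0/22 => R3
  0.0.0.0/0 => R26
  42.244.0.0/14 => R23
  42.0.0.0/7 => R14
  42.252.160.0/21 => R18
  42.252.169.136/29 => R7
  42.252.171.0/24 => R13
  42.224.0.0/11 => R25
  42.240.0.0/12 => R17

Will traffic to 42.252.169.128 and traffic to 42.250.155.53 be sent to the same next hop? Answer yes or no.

yes

42.252.169.128: longest match 42.240.0.0/12 -> R17
42.250.155.53: longest match 42.240.0.0/12 -> R17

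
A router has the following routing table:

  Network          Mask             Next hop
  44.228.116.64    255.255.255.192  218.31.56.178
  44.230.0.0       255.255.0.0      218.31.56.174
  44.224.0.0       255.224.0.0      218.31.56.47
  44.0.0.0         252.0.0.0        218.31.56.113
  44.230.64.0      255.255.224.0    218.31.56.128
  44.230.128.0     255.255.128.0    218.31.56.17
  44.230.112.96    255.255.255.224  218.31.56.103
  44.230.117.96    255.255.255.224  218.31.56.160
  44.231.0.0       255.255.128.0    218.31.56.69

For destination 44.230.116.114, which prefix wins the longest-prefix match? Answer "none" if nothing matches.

Entries matching 44.230.116.114:
  44.0.0.0/6 (44.0.0.0 - 47.255.255.255)
  44.224.0.0/11 (44.224.0.0 - 44.255.255.255)
  44.230.0.0/16 (44.230.0.0 - 44.230.255.255)
Most specific is 44.230.0.0/16.

44.230.0.0/16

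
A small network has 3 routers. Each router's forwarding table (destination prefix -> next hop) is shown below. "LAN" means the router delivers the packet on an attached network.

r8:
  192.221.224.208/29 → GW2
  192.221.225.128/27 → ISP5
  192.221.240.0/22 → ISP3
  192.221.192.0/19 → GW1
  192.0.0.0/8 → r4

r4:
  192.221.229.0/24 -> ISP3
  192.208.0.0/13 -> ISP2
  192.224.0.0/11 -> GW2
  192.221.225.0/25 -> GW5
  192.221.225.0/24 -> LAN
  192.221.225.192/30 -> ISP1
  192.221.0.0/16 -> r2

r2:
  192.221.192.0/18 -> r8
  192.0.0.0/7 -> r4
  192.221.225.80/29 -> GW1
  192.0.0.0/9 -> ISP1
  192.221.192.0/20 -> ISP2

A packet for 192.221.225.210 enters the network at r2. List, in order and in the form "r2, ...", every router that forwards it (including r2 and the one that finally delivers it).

r2, r8, r4

At r2: longest match for 192.221.225.210 is 192.221.192.0/18 -> r8
At r8: longest match for 192.221.225.210 is 192.0.0.0/8 -> r4
At r4: longest match for 192.221.225.210 is 192.221.225.0/24 -> LAN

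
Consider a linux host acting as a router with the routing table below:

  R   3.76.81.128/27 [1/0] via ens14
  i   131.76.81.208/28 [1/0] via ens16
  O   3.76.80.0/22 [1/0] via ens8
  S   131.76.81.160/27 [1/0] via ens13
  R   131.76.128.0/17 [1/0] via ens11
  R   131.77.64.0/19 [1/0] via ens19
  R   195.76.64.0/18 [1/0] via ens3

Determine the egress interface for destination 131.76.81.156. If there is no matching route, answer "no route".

no route

No entry's prefix contains 131.76.81.156; there is no default route.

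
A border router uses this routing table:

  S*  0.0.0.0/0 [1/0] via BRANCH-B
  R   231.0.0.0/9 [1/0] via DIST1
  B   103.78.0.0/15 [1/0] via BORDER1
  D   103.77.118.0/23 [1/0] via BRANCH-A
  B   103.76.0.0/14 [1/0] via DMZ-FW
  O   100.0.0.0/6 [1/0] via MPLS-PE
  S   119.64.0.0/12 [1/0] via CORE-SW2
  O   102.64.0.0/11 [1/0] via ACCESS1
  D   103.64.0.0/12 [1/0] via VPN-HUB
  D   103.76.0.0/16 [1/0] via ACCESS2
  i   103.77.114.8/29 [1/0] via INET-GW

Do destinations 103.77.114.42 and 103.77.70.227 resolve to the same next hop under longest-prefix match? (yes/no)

103.77.114.42: longest match 103.76.0.0/14 -> DMZ-FW
103.77.70.227: longest match 103.76.0.0/14 -> DMZ-FW

yes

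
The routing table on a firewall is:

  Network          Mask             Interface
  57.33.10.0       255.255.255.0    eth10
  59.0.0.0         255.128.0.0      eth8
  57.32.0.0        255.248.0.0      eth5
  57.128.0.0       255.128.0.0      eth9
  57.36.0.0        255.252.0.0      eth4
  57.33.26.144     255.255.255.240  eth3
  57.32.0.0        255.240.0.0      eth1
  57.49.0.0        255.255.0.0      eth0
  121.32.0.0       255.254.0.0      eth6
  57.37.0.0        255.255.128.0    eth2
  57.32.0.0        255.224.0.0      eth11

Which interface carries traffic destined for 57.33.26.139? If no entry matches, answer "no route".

eth5

Routes whose prefix contains 57.33.26.139:
  57.32.0.0/11 (57.32.0.0 - 57.63.255.255) -> eth11
  57.32.0.0/12 (57.32.0.0 - 57.47.255.255) -> eth1
  57.32.0.0/13 (57.32.0.0 - 57.39.255.255) -> eth5
More-specific entries that do NOT match:
  57.33.26.144/28 (57.33.26.144 - 57.33.26.159) does not contain 57.33.26.139
  57.33.10.0/24 (57.33.10.0 - 57.33.10.255) does not contain 57.33.26.139
  57.37.0.0/17 (57.37.0.0 - 57.37.127.255) does not contain 57.33.26.139
  57.49.0.0/16 (57.49.0.0 - 57.49.255.255) does not contain 57.33.26.139
  121.32.0.0/15 (121.32.0.0 - 121.33.255.255) does not contain 57.33.26.139
  57.36.0.0/14 (57.36.0.0 - 57.39.255.255) does not contain 57.33.26.139
Longest matching prefix is /13 -> interface eth5.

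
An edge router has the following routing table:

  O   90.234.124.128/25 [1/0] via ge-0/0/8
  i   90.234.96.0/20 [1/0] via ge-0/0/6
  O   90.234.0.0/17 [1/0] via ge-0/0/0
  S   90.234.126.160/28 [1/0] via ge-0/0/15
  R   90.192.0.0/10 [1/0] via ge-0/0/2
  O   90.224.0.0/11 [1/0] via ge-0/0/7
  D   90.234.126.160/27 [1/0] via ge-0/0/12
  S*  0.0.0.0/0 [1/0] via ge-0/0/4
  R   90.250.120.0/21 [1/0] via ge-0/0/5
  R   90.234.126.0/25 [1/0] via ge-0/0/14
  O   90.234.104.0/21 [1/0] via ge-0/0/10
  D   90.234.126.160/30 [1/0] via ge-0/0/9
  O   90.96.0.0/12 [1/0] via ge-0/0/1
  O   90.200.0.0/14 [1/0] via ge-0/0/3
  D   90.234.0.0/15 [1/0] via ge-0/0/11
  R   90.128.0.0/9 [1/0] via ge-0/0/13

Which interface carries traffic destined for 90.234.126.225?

ge-0/0/0

Routes whose prefix contains 90.234.126.225:
  0.0.0.0/0 (default, matches everything) -> ge-0/0/4
  90.128.0.0/9 (90.128.0.0 - 90.255.255.255) -> ge-0/0/13
  90.192.0.0/10 (90.192.0.0 - 90.255.255.255) -> ge-0/0/2
  90.224.0.0/11 (90.224.0.0 - 90.255.255.255) -> ge-0/0/7
  90.234.0.0/15 (90.234.0.0 - 90.235.255.255) -> ge-0/0/11
  90.234.0.0/17 (90.234.0.0 - 90.234.127.255) -> ge-0/0/0
More-specific entries that do NOT match:
  90.234.126.160/30 (90.234.126.160 - 90.234.126.163) does not contain 90.234.126.225
  90.234.126.160/28 (90.234.126.160 - 90.234.126.175) does not contain 90.234.126.225
  90.234.126.160/27 (90.234.126.160 - 90.234.126.191) does not contain 90.234.126.225
  90.234.124.128/25 (90.234.124.128 - 90.234.124.255) does not contain 90.234.126.225
  90.234.126.0/25 (90.234.126.0 - 90.234.126.127) does not contain 90.234.126.225
  90.250.120.0/21 (90.250.120.0 - 90.250.127.255) does not contain 90.234.126.225
  90.234.104.0/21 (90.234.104.0 - 90.234.111.255) does not contain 90.234.126.225
  90.234.96.0/20 (90.234.96.0 - 90.234.111.255) does not contain 90.234.126.225
Longest matching prefix is /17 -> interface ge-0/0/0.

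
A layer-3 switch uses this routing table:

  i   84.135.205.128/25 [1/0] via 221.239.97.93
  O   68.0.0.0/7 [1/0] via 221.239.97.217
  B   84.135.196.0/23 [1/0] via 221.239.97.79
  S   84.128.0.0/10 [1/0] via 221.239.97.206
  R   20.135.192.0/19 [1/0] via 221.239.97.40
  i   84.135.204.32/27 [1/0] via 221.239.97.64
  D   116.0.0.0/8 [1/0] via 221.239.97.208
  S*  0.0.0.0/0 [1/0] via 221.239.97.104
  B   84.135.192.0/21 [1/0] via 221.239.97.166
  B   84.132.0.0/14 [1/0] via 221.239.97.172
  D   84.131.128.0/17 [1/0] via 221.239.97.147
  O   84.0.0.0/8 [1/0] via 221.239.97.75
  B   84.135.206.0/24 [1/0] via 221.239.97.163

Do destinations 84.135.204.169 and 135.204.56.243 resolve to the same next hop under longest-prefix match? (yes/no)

84.135.204.169: longest match 84.132.0.0/14 -> 221.239.97.172
135.204.56.243: longest match 0.0.0.0/0 -> 221.239.97.104

no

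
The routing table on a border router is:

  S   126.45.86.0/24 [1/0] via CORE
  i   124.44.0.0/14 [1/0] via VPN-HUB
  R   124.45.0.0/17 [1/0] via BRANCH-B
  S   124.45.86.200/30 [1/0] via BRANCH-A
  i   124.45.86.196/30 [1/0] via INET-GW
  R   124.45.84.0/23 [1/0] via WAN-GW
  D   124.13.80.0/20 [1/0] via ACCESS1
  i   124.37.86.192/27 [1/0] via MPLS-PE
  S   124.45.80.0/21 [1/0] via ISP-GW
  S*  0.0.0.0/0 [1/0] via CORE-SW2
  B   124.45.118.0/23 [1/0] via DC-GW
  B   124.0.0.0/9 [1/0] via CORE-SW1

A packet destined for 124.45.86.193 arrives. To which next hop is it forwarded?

ISP-GW

Routes whose prefix contains 124.45.86.193:
  0.0.0.0/0 (default, matches everything) -> CORE-SW2
  124.0.0.0/9 (124.0.0.0 - 124.127.255.255) -> CORE-SW1
  124.44.0.0/14 (124.44.0.0 - 124.47.255.255) -> VPN-HUB
  124.45.0.0/17 (124.45.0.0 - 124.45.127.255) -> BRANCH-B
  124.45.80.0/21 (124.45.80.0 - 124.45.87.255) -> ISP-GW
More-specific entries that do NOT match:
  124.45.86.200/30 (124.45.86.200 - 124.45.86.203) does not contain 124.45.86.193
  124.45.86.196/30 (124.45.86.196 - 124.45.86.199) does not contain 124.45.86.193
  124.37.86.192/27 (124.37.86.192 - 124.37.86.223) does not contain 124.45.86.193
  126.45.86.0/24 (126.45.86.0 - 126.45.86.255) does not contain 124.45.86.193
  124.45.84.0/23 (124.45.84.0 - 124.45.85.255) does not contain 124.45.86.193
  124.45.118.0/23 (124.45.118.0 - 124.45.119.255) does not contain 124.45.86.193
Longest matching prefix is /21 -> next hop ISP-GW.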